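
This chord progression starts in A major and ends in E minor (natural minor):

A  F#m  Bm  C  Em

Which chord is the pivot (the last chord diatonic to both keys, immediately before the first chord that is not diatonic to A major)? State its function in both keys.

Bm — ii in A major, v in E minor

Chords diatonic to A major: A, Bm, C#m, D, E, F#m, G#dim.
Reading the progression, the first chord not in that set is C, so the modulation leaves A major there.
The chord immediately before C is Bm, which is diatonic to both keys: ii in A major and v in E minor.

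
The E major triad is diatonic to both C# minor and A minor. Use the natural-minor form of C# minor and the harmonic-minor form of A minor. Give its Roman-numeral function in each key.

III in C# minor; V in A minor

The scale of C# minor (natural minor) is C# D# E F# G# A B; E is degree 3, and the triad built there (E-G#-B) is major, so it is III.
The scale of A minor (harmonic minor) is A B C D E F G#; E is degree 5, and the triad built there (E-G#-B) is major, so it is V.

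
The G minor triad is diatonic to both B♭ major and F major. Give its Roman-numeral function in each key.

vi in B♭ major; ii in F major

The scale of B♭ major is B♭ C D E♭ F G A; G is degree 6, and the triad built there (G-B♭-D) is minor, so it is vi.
The scale of F major is F G A B♭ C D E; G is degree 2, and the triad built there (G-B♭-D) is minor, so it is ii.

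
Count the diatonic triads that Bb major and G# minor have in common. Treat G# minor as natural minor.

Diatonic triads of Bb major: Bb (I), Cm (ii), Dm (iii), Eb (IV), F (V), Gm (vi), Adim (vii°).
Diatonic triads of G# minor (natural minor): G#m (i), A#dim (ii°), B (III), C#m (iv), D#m (v), E (VI), F# (VII).
No triad has the same root and quality in both keys.

0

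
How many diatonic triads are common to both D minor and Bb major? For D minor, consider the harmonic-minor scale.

3

Diatonic triads of D minor (harmonic minor): D minor (i), E diminished (ii°), F augmented (III+), G minor (iv), A major (V), Bb major (VI), C# diminished (vii°).
Diatonic triads of Bb major: Bb major (I), C minor (ii), D minor (iii), Eb major (IV), F major (V), G minor (vi), A diminished (vii°).
Matching root and quality in both lists: D minor, G minor, Bb major.
That gives 3 common triads.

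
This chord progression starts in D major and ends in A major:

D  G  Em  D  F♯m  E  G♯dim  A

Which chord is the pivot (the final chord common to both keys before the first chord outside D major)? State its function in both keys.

F♯m — iii in D major, vi in A major

Chords diatonic to D major: D, Em, F♯m, G, A, Bm, C♯dim.
Reading the progression, the first chord not in that set is E, so the modulation leaves D major there.
The chord immediately before E is F♯m, which is diatonic to both keys: iii in D major and vi in A major.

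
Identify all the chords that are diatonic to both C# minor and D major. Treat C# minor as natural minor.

F#m, A

Triads in C# minor (natural minor): C#m (i), D#dim (ii°), E (III), F#m (iv), G#m (v), A (VI), B (VII).
Triads in D major: D (I), Em (ii), F#m (iii), G (IV), A (V), Bm (vi), C#dim (vii°).
Shared triads with their functions: F#m (iv in C# minor, iii in D major); A (VI in C# minor, V in D major).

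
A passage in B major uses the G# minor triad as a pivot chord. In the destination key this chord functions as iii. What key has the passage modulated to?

The numeral iii denotes a minor triad on scale degree 3. With G# on degree 3, the tonic of the new key is E.
Degree 3 carries a minor triad in major keys, so the destination is E major.
Check: the diatonic triads of E major are E (I), F#m (ii), G#m (iii), A (IV), B (V), C#m (vi), D#dim (vii°) — G# minor is indeed iii.

E major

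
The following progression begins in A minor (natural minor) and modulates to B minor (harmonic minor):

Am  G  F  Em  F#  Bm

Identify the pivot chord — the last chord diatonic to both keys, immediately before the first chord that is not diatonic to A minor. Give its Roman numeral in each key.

Chords diatonic to A minor: Am, Bdim, C, Dm, Em, F, G.
Reading the progression, the first chord not in that set is F#, so the modulation leaves A minor there.
The chord immediately before F# is Em, which is diatonic to both keys: v in A minor and iv in B minor.

Em — v in A minor, iv in B minor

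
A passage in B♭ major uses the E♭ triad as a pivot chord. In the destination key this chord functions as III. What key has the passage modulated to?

The numeral III denotes a major triad on scale degree 3. With E♭ on degree 3, the tonic of the new key is C.
Degree 3 carries a major triad in natural-minor keys, so the destination is C minor.
Check: the diatonic triads of C minor (natural minor) are Cm (i), Ddim (ii°), E♭ (III), Fm (iv), Gm (v), A♭ (VI), B♭ (VII) — E♭ is indeed III.

C minor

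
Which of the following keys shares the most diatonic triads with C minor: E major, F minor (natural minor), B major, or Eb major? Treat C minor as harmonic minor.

Triads of C minor (harmonic minor): C minor (i), D diminished (ii°), Eb augmented (III+), F minor (iv), G major (V), Ab major (VI), B diminished (vii°).
E major shares 0: none.
F minor (natural minor) shares 3: Cm, Fm, Ab.
B major shares 0: none.
Eb major shares 4: Cm, Ddim, Fm, Ab.
The most common triads (4) are shared with Eb major.

Eb major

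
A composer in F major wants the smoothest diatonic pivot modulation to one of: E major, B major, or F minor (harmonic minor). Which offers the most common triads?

Triads of F major: F major (I), G minor (ii), A minor (iii), Bb major (IV), C major (V), D minor (vi), E diminished (vii°).
E major shares 0: none.
B major shares 0: none.
F minor (harmonic minor) shares 2: C, Edim.
The most common triads (2) are shared with F minor.

F minor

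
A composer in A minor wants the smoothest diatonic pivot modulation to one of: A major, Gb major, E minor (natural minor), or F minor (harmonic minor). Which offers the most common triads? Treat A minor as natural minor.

Triads of A minor (natural minor): Am (i), Bdim (ii°), C (III), Dm (iv), Em (v), F (VI), G (VII).
A major shares 0: none.
Gb major shares 0: none.
E minor (natural minor) shares 4: Am, C, Em, G.
F minor (harmonic minor) shares 1: C.
The most common triads (4) are shared with E minor.

E minor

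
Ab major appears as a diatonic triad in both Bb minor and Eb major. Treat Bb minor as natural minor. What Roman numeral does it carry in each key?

VII in Bb minor; IV in Eb major

The scale of Bb minor (natural minor) is Bb C Db Eb F Gb Ab; Ab is degree 7, and the triad built there (Ab-C-Eb) is major, so it is VII.
The scale of Eb major is Eb F G Ab Bb C D; Ab is degree 4, and the triad built there (Ab-C-Eb) is major, so it is IV.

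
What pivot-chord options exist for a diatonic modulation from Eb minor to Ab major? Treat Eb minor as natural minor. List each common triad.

Bbm, Db

Triads in Eb minor (natural minor): Ebm (i), Fdim (ii°), Gb (III), Abm (iv), Bbm (v), Cb (VI), Db (VII).
Triads in Ab major: Ab (I), Bbm (ii), Cm (iii), Db (IV), Eb (V), Fm (vi), Gdim (vii°).
Shared triads with their functions: Bbm (v in Eb minor, ii in Ab major); Db (VII in Eb minor, IV in Ab major).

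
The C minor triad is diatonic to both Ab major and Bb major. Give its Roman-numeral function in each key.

iii in Ab major; ii in Bb major

The scale of Ab major is Ab Bb C Db Eb F G; C is degree 3, and the triad built there (C-Eb-G) is minor, so it is iii.
The scale of Bb major is Bb C D Eb F G A; C is degree 2, and the triad built there (C-Eb-G) is minor, so it is ii.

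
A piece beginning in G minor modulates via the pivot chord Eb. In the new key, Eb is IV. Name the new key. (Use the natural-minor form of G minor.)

Bb major

The numeral IV denotes a major triad on scale degree 4. With Eb on degree 4, the tonic of the new key is Bb.
Degree 4 carries a major triad in major keys, so the destination is Bb major.
Check: the diatonic triads of Bb major are Bb (I), Cm (ii), Dm (iii), Eb (IV), F (V), Gm (vi), Adim (vii°) — Eb is indeed IV.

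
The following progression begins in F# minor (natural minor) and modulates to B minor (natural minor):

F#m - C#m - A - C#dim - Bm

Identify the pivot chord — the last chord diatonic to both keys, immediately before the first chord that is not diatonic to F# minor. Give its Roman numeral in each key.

A — III in F# minor, VII in B minor

Chords diatonic to F# minor: F#m, G#dim, A, Bm, C#m, D, E.
Reading the progression, the first chord not in that set is C#dim, so the modulation leaves F# minor there.
The chord immediately before C#dim is A, which is diatonic to both keys: III in F# minor and VII in B minor.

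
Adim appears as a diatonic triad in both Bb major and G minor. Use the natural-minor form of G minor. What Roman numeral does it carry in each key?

vii° in Bb major; ii° in G minor

The scale of Bb major is Bb C D Eb F G A; A is degree 7, and the triad built there (A-C-Eb) is diminished, so it is vii°.
The scale of G minor (natural minor) is G A Bb C D Eb F; A is degree 2, and the triad built there (A-C-Eb) is diminished, so it is ii°.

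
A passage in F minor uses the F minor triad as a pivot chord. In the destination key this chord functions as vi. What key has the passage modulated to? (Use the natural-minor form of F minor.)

The numeral vi denotes a minor triad on scale degree 6. With F on degree 6, the tonic of the new key is Ab.
Degree 6 carries a minor triad in major keys, so the destination is Ab major.
Check: the diatonic triads of Ab major are Ab (I), Bbm (ii), Cm (iii), Db (IV), Eb (V), Fm (vi), Gdim (vii°) — F minor is indeed vi.

Ab major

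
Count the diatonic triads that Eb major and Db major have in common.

2

Diatonic triads of Eb major: Eb major (I), F minor (ii), G minor (iii), Ab major (IV), Bb major (V), C minor (vi), D diminished (vii°).
Diatonic triads of Db major: Db major (I), Eb minor (ii), F minor (iii), Gb major (IV), Ab major (V), Bb minor (vi), C diminished (vii°).
Matching root and quality in both lists: F minor, Ab major.
That gives 2 common triads.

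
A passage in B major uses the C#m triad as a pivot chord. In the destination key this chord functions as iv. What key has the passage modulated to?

G# minor

The numeral iv denotes a minor triad on scale degree 4. With C# on degree 4, the tonic of the new key is G#.
Degree 4 carries a minor triad in minor keys, so the destination is G# minor.
Check: the diatonic triads of G# minor (natural minor) are G#m (i), A#dim (ii°), B (III), C#m (iv), D#m (v), E (VI), F# (VII) — C#m is indeed iv.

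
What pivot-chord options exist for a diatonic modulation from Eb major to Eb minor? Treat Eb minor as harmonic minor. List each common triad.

Bb, Ddim

Triads in Eb major: Eb (I), Fm (ii), Gm (iii), Ab (IV), Bb (V), Cm (vi), Ddim (vii°).
Triads in Eb minor (harmonic minor): Ebm (i), Fdim (ii°), Gbaug (III+), Abm (iv), Bb (V), Cb (VI), Ddim (vii°).
Shared triads with their functions: Bb (V in Eb major, V in Eb minor); Ddim (vii° in Eb major, vii° in Eb minor).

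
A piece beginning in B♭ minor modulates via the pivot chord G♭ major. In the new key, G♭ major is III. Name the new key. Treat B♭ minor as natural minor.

E♭ minor

The numeral III denotes a major triad on scale degree 3. With G♭ on degree 3, the tonic of the new key is E♭.
Degree 3 carries a major triad in natural-minor keys, so the destination is E♭ minor.
Check: the diatonic triads of E♭ minor (natural minor) are E♭m (i), Fdim (ii°), G♭ (III), A♭m (iv), B♭m (v), C♭ (VI), D♭ (VII) — G♭ major is indeed III.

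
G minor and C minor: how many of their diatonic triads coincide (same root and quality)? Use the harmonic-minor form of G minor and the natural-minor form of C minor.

3

Diatonic triads of G minor (harmonic minor): Gm (i), Adim (ii°), Bbaug (III+), Cm (iv), D (V), Eb (VI), F#dim (vii°).
Diatonic triads of C minor (natural minor): Cm (i), Ddim (ii°), Eb (III), Fm (iv), Gm (v), Ab (VI), Bb (VII).
Matching root and quality in both lists: Gm, Cm, Eb.
That gives 3 common triads.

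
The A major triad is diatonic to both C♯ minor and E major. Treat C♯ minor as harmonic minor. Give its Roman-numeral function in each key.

The scale of C♯ minor (harmonic minor) is C♯ D♯ E F♯ G♯ A B♯; A is degree 6, and the triad built there (A-C♯-E) is major, so it is VI.
The scale of E major is E F♯ G♯ A B C♯ D♯; A is degree 4, and the triad built there (A-C♯-E) is major, so it is IV.

VI in C♯ minor; IV in E major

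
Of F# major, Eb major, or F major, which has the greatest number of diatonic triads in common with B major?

F# major

Triads of B major: B major (I), C# minor (ii), D# minor (iii), E major (IV), F# major (V), G# minor (vi), A# diminished (vii°).
F# major shares 4: B, D#m, F#, G#m.
Eb major shares 0: none.
F major shares 0: none.
The most common triads (4) are shared with F# major.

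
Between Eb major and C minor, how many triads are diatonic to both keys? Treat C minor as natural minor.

7

Diatonic triads of Eb major: Eb (I), Fm (ii), Gm (iii), Ab (IV), Bb (V), Cm (vi), Ddim (vii°).
Diatonic triads of C minor (natural minor): Cm (i), Ddim (ii°), Eb (III), Fm (iv), Gm (v), Ab (VI), Bb (VII).
Matching root and quality in both lists: Eb, Fm, Gm, Ab, Bb, Cm, Ddim.
That gives 7 common triads.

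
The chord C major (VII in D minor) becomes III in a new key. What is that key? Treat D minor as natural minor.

A minor

The numeral III denotes a major triad on scale degree 3. With C on degree 3, the tonic of the new key is A.
Degree 3 carries a major triad in natural-minor keys, so the destination is A minor.
Check: the diatonic triads of A minor (natural minor) are Am (i), Bdim (ii°), C (III), Dm (iv), Em (v), F (VI), G (VII) — C major is indeed III.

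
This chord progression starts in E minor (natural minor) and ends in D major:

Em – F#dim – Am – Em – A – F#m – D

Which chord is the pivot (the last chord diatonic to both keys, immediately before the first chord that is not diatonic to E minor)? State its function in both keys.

Em — i in E minor, ii in D major

Chords diatonic to E minor: Em, F#dim, G, Am, Bm, C, D.
Reading the progression, the first chord not in that set is A, so the modulation leaves E minor there.
The chord immediately before A is Em, which is diatonic to both keys: i in E minor and ii in D major.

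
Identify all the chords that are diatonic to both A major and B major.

C#m, E

Triads in A major: A (I), Bm (ii), C#m (iii), D (IV), E (V), F#m (vi), G#dim (vii°).
Triads in B major: B (I), C#m (ii), D#m (iii), E (IV), F# (V), G#m (vi), A#dim (vii°).
Shared triads with their functions: C#m (iii in A major, ii in B major); E (V in A major, IV in B major).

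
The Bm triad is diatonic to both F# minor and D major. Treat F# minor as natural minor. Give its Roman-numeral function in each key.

iv in F# minor; vi in D major

The scale of F# minor (natural minor) is F# G# A B C# D E; B is degree 4, and the triad built there (B-D-F#) is minor, so it is iv.
The scale of D major is D E F# G A B C#; B is degree 6, and the triad built there (B-D-F#) is minor, so it is vi.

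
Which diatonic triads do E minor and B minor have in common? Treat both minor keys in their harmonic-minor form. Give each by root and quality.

Em

Triads in E minor (harmonic minor): E minor (i), F# diminished (ii°), G augmented (III+), A minor (iv), B major (V), C major (VI), D# diminished (vii°).
Triads in B minor (harmonic minor): B minor (i), C# diminished (ii°), D augmented (III+), E minor (iv), F# major (V), G major (VI), A# diminished (vii°).
Shared triads with their functions: E minor (i in E minor, iv in B minor).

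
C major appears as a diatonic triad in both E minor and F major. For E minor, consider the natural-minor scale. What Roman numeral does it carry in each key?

VI in E minor; V in F major

The scale of E minor (natural minor) is E F# G A B C D; C is degree 6, and the triad built there (C-E-G) is major, so it is VI.
The scale of F major is F G A Bb C D E; C is degree 5, and the triad built there (C-E-G) is major, so it is V.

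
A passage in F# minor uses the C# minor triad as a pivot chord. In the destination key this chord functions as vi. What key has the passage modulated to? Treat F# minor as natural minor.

E major

The numeral vi denotes a minor triad on scale degree 6. With C# on degree 6, the tonic of the new key is E.
Degree 6 carries a minor triad in major keys, so the destination is E major.
Check: the diatonic triads of E major are E (I), F#m (ii), G#m (iii), A (IV), B (V), C#m (vi), D#dim (vii°) — C# minor is indeed vi.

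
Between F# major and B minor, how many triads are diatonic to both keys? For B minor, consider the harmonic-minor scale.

Diatonic triads of F# major: F# major (I), G# minor (ii), A# minor (iii), B major (IV), C# major (V), D# minor (vi), E# diminished (vii°).
Diatonic triads of B minor (harmonic minor): B minor (i), C# diminished (ii°), D augmented (III+), E minor (iv), F# major (V), G major (VI), A# diminished (vii°).
Matching root and quality in both lists: F# major.
That gives 1 common triad.

1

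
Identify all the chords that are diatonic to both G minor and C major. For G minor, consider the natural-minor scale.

Dm, F

Triads in G minor (natural minor): Gm (i), Adim (ii°), Bb (III), Cm (iv), Dm (v), Eb (VI), F (VII).
Triads in C major: C (I), Dm (ii), Em (iii), F (IV), G (V), Am (vi), Bdim (vii°).
Shared triads with their functions: Dm (v in G minor, ii in C major); F (VII in G minor, IV in C major).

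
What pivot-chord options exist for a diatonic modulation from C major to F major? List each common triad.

C, Dm, F, Am

Triads in C major: C major (I), D minor (ii), E minor (iii), F major (IV), G major (V), A minor (vi), B diminished (vii°).
Triads in F major: F major (I), G minor (ii), A minor (iii), Bb major (IV), C major (V), D minor (vi), E diminished (vii°).
Shared triads with their functions: C major (I in C major, V in F major); D minor (ii in C major, vi in F major); F major (IV in C major, I in F major); A minor (vi in C major, iii in F major).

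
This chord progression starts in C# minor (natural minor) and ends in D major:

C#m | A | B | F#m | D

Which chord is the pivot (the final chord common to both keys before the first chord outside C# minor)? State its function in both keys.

F#m — iv in C# minor, iii in D major

Chords diatonic to C# minor: C#m, D#dim, E, F#m, G#m, A, B.
Reading the progression, the first chord not in that set is D, so the modulation leaves C# minor there.
The chord immediately before D is F#m, which is diatonic to both keys: iv in C# minor and iii in D major.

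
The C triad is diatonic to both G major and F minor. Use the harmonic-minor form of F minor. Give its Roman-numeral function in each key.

IV in G major; V in F minor

The scale of G major is G A B C D E F♯; C is degree 4, and the triad built there (C-E-G) is major, so it is IV.
The scale of F minor (harmonic minor) is F G A♭ B♭ C D♭ E; C is degree 5, and the triad built there (C-E-G) is major, so it is V.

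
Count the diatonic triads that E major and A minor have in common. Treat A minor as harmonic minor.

1

Diatonic triads of E major: E (I), F#m (ii), G#m (iii), A (IV), B (V), C#m (vi), D#dim (vii°).
Diatonic triads of A minor (harmonic minor): Am (i), Bdim (ii°), Caug (III+), Dm (iv), E (V), F (VI), G#dim (vii°).
Matching root and quality in both lists: E.
That gives 1 common triad.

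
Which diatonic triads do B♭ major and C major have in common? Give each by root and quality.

Triads in B♭ major: B♭ major (I), C minor (ii), D minor (iii), E♭ major (IV), F major (V), G minor (vi), A diminished (vii°).
Triads in C major: C major (I), D minor (ii), E minor (iii), F major (IV), G major (V), A minor (vi), B diminished (vii°).
Shared triads with their functions: D minor (iii in B♭ major, ii in C major); F major (V in B♭ major, IV in C major).

Dm, F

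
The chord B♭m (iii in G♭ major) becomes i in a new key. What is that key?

The numeral i denotes a minor triad on scale degree 1. With B♭ on degree 1, the tonic of the new key is B♭.
Degree 1 carries a minor triad in minor keys, so the destination is B♭ minor.
Check: the diatonic triads of B♭ minor (natural minor) are B♭m (i), Cdim (ii°), D♭ (III), E♭m (iv), Fm (v), G♭ (VI), A♭ (VII) — B♭m is indeed i.

B♭ minor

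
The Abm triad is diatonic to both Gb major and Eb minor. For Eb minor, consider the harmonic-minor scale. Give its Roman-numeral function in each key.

ii in Gb major; iv in Eb minor

The scale of Gb major is Gb Ab Bb Cb Db Eb F; Ab is degree 2, and the triad built there (Ab-Cb-Eb) is minor, so it is ii.
The scale of Eb minor (harmonic minor) is Eb F Gb Ab Bb Cb D; Ab is degree 4, and the triad built there (Ab-Cb-Eb) is minor, so it is iv.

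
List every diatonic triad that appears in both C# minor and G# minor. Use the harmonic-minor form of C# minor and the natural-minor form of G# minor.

Triads in C# minor (harmonic minor): C#m (i), D#dim (ii°), Eaug (III+), F#m (iv), G# (V), A (VI), B#dim (vii°).
Triads in G# minor (natural minor): G#m (i), A#dim (ii°), B (III), C#m (iv), D#m (v), E (VI), F# (VII).
Shared triads with their functions: C#m (i in C# minor, iv in G# minor).

C#m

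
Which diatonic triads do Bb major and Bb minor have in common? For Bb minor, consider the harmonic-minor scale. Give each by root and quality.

Triads in Bb major: Bb (I), Cm (ii), Dm (iii), Eb (IV), F (V), Gm (vi), Adim (vii°).
Triads in Bb minor (harmonic minor): Bbm (i), Cdim (ii°), Dbaug (III+), Ebm (iv), F (V), Gb (VI), Adim (vii°).
Shared triads with their functions: F (V in Bb major, V in Bb minor); Adim (vii° in Bb major, vii° in Bb minor).

F, Adim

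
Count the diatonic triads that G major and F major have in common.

Diatonic triads of G major: G (I), Am (ii), Bm (iii), C (IV), D (V), Em (vi), F♯dim (vii°).
Diatonic triads of F major: F (I), Gm (ii), Am (iii), B♭ (IV), C (V), Dm (vi), Edim (vii°).
Matching root and quality in both lists: Am, C.
That gives 2 common triads.

2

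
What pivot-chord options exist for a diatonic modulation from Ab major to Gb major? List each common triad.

Triads in Ab major: Ab major (I), Bb minor (ii), C minor (iii), Db major (IV), Eb major (V), F minor (vi), G diminished (vii°).
Triads in Gb major: Gb major (I), Ab minor (ii), Bb minor (iii), Cb major (IV), Db major (V), Eb minor (vi), F diminished (vii°).
Shared triads with their functions: Bb minor (ii in Ab major, iii in Gb major); Db major (IV in Ab major, V in Gb major).

Bbm, Db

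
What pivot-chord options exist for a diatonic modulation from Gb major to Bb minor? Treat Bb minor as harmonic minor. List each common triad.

Triads in Gb major: Gb (I), Abm (ii), Bbm (iii), Cb (IV), Db (V), Ebm (vi), Fdim (vii°).
Triads in Bb minor (harmonic minor): Bbm (i), Cdim (ii°), Dbaug (III+), Ebm (iv), F (V), Gb (VI), Adim (vii°).
Shared triads with their functions: Gb (I in Gb major, VI in Bb minor); Bbm (iii in Gb major, i in Bb minor); Ebm (vi in Gb major, iv in Bb minor).

Gb, Bbm, Ebm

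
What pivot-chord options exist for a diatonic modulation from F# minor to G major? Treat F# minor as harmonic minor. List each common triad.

Bm, D

Triads in F# minor (harmonic minor): F#m (i), G#dim (ii°), Aaug (III+), Bm (iv), C# (V), D (VI), E#dim (vii°).
Triads in G major: G (I), Am (ii), Bm (iii), C (IV), D (V), Em (vi), F#dim (vii°).
Shared triads with their functions: Bm (iv in F# minor, iii in G major); D (VI in F# minor, V in G major).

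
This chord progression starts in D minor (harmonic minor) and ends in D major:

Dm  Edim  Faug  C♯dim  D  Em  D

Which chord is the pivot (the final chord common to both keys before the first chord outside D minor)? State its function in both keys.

Chords diatonic to D minor: Dm, Edim, Faug, Gm, A, B♭, C♯dim.
Reading the progression, the first chord not in that set is D, so the modulation leaves D minor there.
The chord immediately before D is C♯dim, which is diatonic to both keys: vii° in D minor and vii° in D major.

C♯dim — vii° in D minor, vii° in D major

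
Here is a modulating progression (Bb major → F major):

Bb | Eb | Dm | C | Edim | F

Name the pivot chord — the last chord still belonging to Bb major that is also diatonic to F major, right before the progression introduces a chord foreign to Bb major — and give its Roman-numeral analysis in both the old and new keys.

Chords diatonic to Bb major: Bb, Cm, Dm, Eb, F, Gm, Adim.
Reading the progression, the first chord not in that set is C, so the modulation leaves Bb major there.
The chord immediately before C is Dm, which is diatonic to both keys: iii in Bb major and vi in F major.

Dm — iii in Bb major, vi in F major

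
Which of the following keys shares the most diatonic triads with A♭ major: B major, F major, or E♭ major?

E♭ major

Triads of A♭ major: A♭ major (I), B♭ minor (ii), C minor (iii), D♭ major (IV), E♭ major (V), F minor (vi), G diminished (vii°).
B major shares 0: none.
F major shares 0: none.
E♭ major shares 4: A♭, Cm, E♭, Fm.
The most common triads (4) are shared with E♭ major.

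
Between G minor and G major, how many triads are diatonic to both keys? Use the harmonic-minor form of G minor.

Diatonic triads of G minor (harmonic minor): G minor (i), A diminished (ii°), Bb augmented (III+), C minor (iv), D major (V), Eb major (VI), F# diminished (vii°).
Diatonic triads of G major: G major (I), A minor (ii), B minor (iii), C major (IV), D major (V), E minor (vi), F# diminished (vii°).
Matching root and quality in both lists: D major, F# diminished.
That gives 2 common triads.

2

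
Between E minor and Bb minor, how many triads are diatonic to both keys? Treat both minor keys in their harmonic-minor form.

Diatonic triads of E minor (harmonic minor): E minor (i), F# diminished (ii°), G augmented (III+), A minor (iv), B major (V), C major (VI), D# diminished (vii°).
Diatonic triads of Bb minor (harmonic minor): Bb minor (i), C diminished (ii°), Db augmented (III+), Eb minor (iv), F major (V), Gb major (VI), A diminished (vii°).
No triad has the same root and quality in both keys.

0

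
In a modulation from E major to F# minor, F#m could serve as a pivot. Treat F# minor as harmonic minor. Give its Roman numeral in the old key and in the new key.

ii in E major; i in F# minor

The scale of E major is E F# G# A B C# D#; F# is degree 2, and the triad built there (F#-A-C#) is minor, so it is ii.
The scale of F# minor (harmonic minor) is F# G# A B C# D E#; F# is degree 1, and the triad built there (F#-A-C#) is minor, so it is i.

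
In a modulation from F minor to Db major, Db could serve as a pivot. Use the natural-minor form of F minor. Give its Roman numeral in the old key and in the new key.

VI in F minor; I in Db major

The scale of F minor (natural minor) is F G Ab Bb C Db Eb; Db is degree 6, and the triad built there (Db-F-Ab) is major, so it is VI.
The scale of Db major is Db Eb F Gb Ab Bb C; Db is degree 1, and the triad built there (Db-F-Ab) is major, so it is I.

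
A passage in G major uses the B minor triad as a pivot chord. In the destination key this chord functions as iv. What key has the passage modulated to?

F♯ minor

The numeral iv denotes a minor triad on scale degree 4. With B on degree 4, the tonic of the new key is F♯.
Degree 4 carries a minor triad in minor keys, so the destination is F♯ minor.
Check: the diatonic triads of F♯ minor (natural minor) are F♯m (i), G♯dim (ii°), A (III), Bm (iv), C♯m (v), D (VI), E (VII) — B minor is indeed iv.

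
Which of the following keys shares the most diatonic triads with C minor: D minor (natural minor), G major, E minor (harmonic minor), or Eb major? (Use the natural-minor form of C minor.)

Triads of C minor (natural minor): Cm (i), Ddim (ii°), Eb (III), Fm (iv), Gm (v), Ab (VI), Bb (VII).
D minor (natural minor) shares 2: Gm, Bb.
G major shares 0: none.
E minor (harmonic minor) shares 0: none.
Eb major shares 7: Cm, Ddim, Eb, Fm, Gm, Ab, Bb.
The most common triads (7) are shared with Eb major.

Eb major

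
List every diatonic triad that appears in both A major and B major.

C#m, E

Triads in A major: A major (I), B minor (ii), C# minor (iii), D major (IV), E major (V), F# minor (vi), G# diminished (vii°).
Triads in B major: B major (I), C# minor (ii), D# minor (iii), E major (IV), F# major (V), G# minor (vi), A# diminished (vii°).
Shared triads with their functions: C# minor (iii in A major, ii in B major); E major (V in A major, IV in B major).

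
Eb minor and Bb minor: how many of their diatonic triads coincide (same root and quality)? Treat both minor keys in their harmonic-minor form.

Diatonic triads of Eb minor (harmonic minor): Ebm (i), Fdim (ii°), Gbaug (III+), Abm (iv), Bb (V), Cb (VI), Ddim (vii°).
Diatonic triads of Bb minor (harmonic minor): Bbm (i), Cdim (ii°), Dbaug (III+), Ebm (iv), F (V), Gb (VI), Adim (vii°).
Matching root and quality in both lists: Ebm.
That gives 1 common triad.

1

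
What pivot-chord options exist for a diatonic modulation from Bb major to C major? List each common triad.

Dm, F

Triads in Bb major: Bb (I), Cm (ii), Dm (iii), Eb (IV), F (V), Gm (vi), Adim (vii°).
Triads in C major: C (I), Dm (ii), Em (iii), F (IV), G (V), Am (vi), Bdim (vii°).
Shared triads with their functions: Dm (iii in Bb major, ii in C major); F (V in Bb major, IV in C major).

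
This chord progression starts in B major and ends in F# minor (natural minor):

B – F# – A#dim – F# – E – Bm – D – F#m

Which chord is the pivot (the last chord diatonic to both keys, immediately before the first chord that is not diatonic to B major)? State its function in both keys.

E — IV in B major, VII in F# minor

Chords diatonic to B major: B, C#m, D#m, E, F#, G#m, A#dim.
Reading the progression, the first chord not in that set is Bm, so the modulation leaves B major there.
The chord immediately before Bm is E, which is diatonic to both keys: IV in B major and VII in F# minor.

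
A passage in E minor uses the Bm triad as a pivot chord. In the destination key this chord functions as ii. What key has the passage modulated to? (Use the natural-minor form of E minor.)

A major

The numeral ii denotes a minor triad on scale degree 2. With B on degree 2, the tonic of the new key is A.
Degree 2 carries a minor triad in major keys, so the destination is A major.
Check: the diatonic triads of A major are A (I), Bm (ii), C♯m (iii), D (IV), E (V), F♯m (vi), G♯dim (vii°) — Bm is indeed ii.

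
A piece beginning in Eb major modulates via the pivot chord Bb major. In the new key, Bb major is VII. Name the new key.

The numeral VII denotes a major triad on scale degree 7. With Bb on degree 7, the tonic of the new key is C.
Degree 7 carries a major triad in natural-minor keys, so the destination is C minor.
Check: the diatonic triads of C minor (natural minor) are Cm (i), Ddim (ii°), Eb (III), Fm (iv), Gm (v), Ab (VI), Bb (VII) — Bb major is indeed VII.

C minor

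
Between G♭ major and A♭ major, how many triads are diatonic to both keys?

2

Diatonic triads of G♭ major: G♭ (I), A♭m (ii), B♭m (iii), C♭ (IV), D♭ (V), E♭m (vi), Fdim (vii°).
Diatonic triads of A♭ major: A♭ (I), B♭m (ii), Cm (iii), D♭ (IV), E♭ (V), Fm (vi), Gdim (vii°).
Matching root and quality in both lists: B♭m, D♭.
That gives 2 common triads.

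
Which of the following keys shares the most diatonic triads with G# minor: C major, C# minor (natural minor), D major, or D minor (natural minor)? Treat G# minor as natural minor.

C# minor

Triads of G# minor (natural minor): G# minor (i), A# diminished (ii°), B major (III), C# minor (iv), D# minor (v), E major (VI), F# major (VII).
C major shares 0: none.
C# minor (natural minor) shares 4: G#m, B, C#m, E.
D major shares 0: none.
D minor (natural minor) shares 0: none.
The most common triads (4) are shared with C# minor.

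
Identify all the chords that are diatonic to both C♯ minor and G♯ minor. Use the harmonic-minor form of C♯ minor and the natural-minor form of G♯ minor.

C♯m

Triads in C♯ minor (harmonic minor): C♯m (i), D♯dim (ii°), Eaug (III+), F♯m (iv), G♯ (V), A (VI), B♯dim (vii°).
Triads in G♯ minor (natural minor): G♯m (i), A♯dim (ii°), B (III), C♯m (iv), D♯m (v), E (VI), F♯ (VII).
Shared triads with their functions: C♯m (i in C♯ minor, iv in G♯ minor).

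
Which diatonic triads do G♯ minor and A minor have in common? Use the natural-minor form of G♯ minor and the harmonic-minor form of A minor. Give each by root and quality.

E

Triads in G♯ minor (natural minor): G♯m (i), A♯dim (ii°), B (III), C♯m (iv), D♯m (v), E (VI), F♯ (VII).
Triads in A minor (harmonic minor): Am (i), Bdim (ii°), Caug (III+), Dm (iv), E (V), F (VI), G♯dim (vii°).
Shared triads with their functions: E (VI in G♯ minor, V in A minor).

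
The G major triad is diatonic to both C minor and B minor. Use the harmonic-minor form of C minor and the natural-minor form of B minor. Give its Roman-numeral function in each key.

The scale of C minor (harmonic minor) is C D Eb F G Ab B; G is degree 5, and the triad built there (G-B-D) is major, so it is V.
The scale of B minor (natural minor) is B C# D E F# G A; G is degree 6, and the triad built there (G-B-D) is major, so it is VI.

V in C minor; VI in B minor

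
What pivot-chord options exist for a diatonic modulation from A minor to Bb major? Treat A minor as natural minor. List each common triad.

Dm, F

Triads in A minor (natural minor): Am (i), Bdim (ii°), C (III), Dm (iv), Em (v), F (VI), G (VII).
Triads in Bb major: Bb (I), Cm (ii), Dm (iii), Eb (IV), F (V), Gm (vi), Adim (vii°).
Shared triads with their functions: Dm (iv in A minor, iii in Bb major); F (VI in A minor, V in Bb major).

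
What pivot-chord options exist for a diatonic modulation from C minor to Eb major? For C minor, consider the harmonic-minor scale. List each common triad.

Cm, Ddim, Fm, Ab

Triads in C minor (harmonic minor): Cm (i), Ddim (ii°), Ebaug (III+), Fm (iv), G (V), Ab (VI), Bdim (vii°).
Triads in Eb major: Eb (I), Fm (ii), Gm (iii), Ab (IV), Bb (V), Cm (vi), Ddim (vii°).
Shared triads with their functions: Cm (i in C minor, vi in Eb major); Ddim (ii° in C minor, vii° in Eb major); Fm (iv in C minor, ii in Eb major); Ab (VI in C minor, IV in Eb major).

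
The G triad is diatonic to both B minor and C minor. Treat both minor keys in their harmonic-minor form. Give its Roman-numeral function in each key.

The scale of B minor (harmonic minor) is B C♯ D E F♯ G A♯; G is degree 6, and the triad built there (G-B-D) is major, so it is VI.
The scale of C minor (harmonic minor) is C D E♭ F G A♭ B; G is degree 5, and the triad built there (G-B-D) is major, so it is V.

VI in B minor; V in C minor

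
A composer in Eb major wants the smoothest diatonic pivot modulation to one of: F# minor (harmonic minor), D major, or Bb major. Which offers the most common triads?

Triads of Eb major: Eb major (I), F minor (ii), G minor (iii), Ab major (IV), Bb major (V), C minor (vi), D diminished (vii°).
F# minor (harmonic minor) shares 0: none.
D major shares 0: none.
Bb major shares 4: Eb, Gm, Bb, Cm.
The most common triads (4) are shared with Bb major.

Bb major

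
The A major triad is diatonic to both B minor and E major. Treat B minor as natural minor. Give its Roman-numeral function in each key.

VII in B minor; IV in E major

The scale of B minor (natural minor) is B C# D E F# G A; A is degree 7, and the triad built there (A-C#-E) is major, so it is VII.
The scale of E major is E F# G# A B C# D#; A is degree 4, and the triad built there (A-C#-E) is major, so it is IV.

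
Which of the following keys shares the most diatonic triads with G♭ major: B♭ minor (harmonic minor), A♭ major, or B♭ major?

Triads of G♭ major: G♭ major (I), A♭ minor (ii), B♭ minor (iii), C♭ major (IV), D♭ major (V), E♭ minor (vi), F diminished (vii°).
B♭ minor (harmonic minor) shares 3: G♭, B♭m, E♭m.
A♭ major shares 2: B♭m, D♭.
B♭ major shares 0: none.
The most common triads (3) are shared with B♭ minor.

B♭ minor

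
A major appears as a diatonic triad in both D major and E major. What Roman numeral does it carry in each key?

The scale of D major is D E F# G A B C#; A is degree 5, and the triad built there (A-C#-E) is major, so it is V.
The scale of E major is E F# G# A B C# D#; A is degree 4, and the triad built there (A-C#-E) is major, so it is IV.

V in D major; IV in E major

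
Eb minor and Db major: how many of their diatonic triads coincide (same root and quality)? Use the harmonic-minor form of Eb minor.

Diatonic triads of Eb minor (harmonic minor): Ebm (i), Fdim (ii°), Gbaug (III+), Abm (iv), Bb (V), Cb (VI), Ddim (vii°).
Diatonic triads of Db major: Db (I), Ebm (ii), Fm (iii), Gb (IV), Ab (V), Bbm (vi), Cdim (vii°).
Matching root and quality in both lists: Ebm.
That gives 1 common triad.

1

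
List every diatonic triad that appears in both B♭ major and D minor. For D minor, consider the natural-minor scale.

Triads in B♭ major: B♭ major (I), C minor (ii), D minor (iii), E♭ major (IV), F major (V), G minor (vi), A diminished (vii°).
Triads in D minor (natural minor): D minor (i), E diminished (ii°), F major (III), G minor (iv), A minor (v), B♭ major (VI), C major (VII).
Shared triads with their functions: B♭ major (I in B♭ major, VI in D minor); D minor (iii in B♭ major, i in D minor); F major (V in B♭ major, III in D minor); G minor (vi in B♭ major, iv in D minor).

B♭, Dm, F, Gm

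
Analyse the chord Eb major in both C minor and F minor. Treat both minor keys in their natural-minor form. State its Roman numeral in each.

III in C minor; VII in F minor

The scale of C minor (natural minor) is C D Eb F G Ab Bb; Eb is degree 3, and the triad built there (Eb-G-Bb) is major, so it is III.
The scale of F minor (natural minor) is F G Ab Bb C Db Eb; Eb is degree 7, and the triad built there (Eb-G-Bb) is major, so it is VII.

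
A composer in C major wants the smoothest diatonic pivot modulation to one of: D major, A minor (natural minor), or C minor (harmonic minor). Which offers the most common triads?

A minor

Triads of C major: C (I), Dm (ii), Em (iii), F (IV), G (V), Am (vi), Bdim (vii°).
D major shares 2: Em, G.
A minor (natural minor) shares 7: C, Dm, Em, F, G, Am, Bdim.
C minor (harmonic minor) shares 2: G, Bdim.
The most common triads (7) are shared with A minor.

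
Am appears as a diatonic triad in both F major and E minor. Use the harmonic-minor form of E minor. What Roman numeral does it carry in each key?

The scale of F major is F G A B♭ C D E; A is degree 3, and the triad built there (A-C-E) is minor, so it is iii.
The scale of E minor (harmonic minor) is E F♯ G A B C D♯; A is degree 4, and the triad built there (A-C-E) is minor, so it is iv.

iii in F major; iv in E minor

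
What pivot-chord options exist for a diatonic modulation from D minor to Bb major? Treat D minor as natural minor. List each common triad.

Triads in D minor (natural minor): D minor (i), E diminished (ii°), F major (III), G minor (iv), A minor (v), Bb major (VI), C major (VII).
Triads in Bb major: Bb major (I), C minor (ii), D minor (iii), Eb major (IV), F major (V), G minor (vi), A diminished (vii°).
Shared triads with their functions: D minor (i in D minor, iii in Bb major); F major (III in D minor, V in Bb major); G minor (iv in D minor, vi in Bb major); Bb major (VI in D minor, I in Bb major).

Dm, F, Gm, Bb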